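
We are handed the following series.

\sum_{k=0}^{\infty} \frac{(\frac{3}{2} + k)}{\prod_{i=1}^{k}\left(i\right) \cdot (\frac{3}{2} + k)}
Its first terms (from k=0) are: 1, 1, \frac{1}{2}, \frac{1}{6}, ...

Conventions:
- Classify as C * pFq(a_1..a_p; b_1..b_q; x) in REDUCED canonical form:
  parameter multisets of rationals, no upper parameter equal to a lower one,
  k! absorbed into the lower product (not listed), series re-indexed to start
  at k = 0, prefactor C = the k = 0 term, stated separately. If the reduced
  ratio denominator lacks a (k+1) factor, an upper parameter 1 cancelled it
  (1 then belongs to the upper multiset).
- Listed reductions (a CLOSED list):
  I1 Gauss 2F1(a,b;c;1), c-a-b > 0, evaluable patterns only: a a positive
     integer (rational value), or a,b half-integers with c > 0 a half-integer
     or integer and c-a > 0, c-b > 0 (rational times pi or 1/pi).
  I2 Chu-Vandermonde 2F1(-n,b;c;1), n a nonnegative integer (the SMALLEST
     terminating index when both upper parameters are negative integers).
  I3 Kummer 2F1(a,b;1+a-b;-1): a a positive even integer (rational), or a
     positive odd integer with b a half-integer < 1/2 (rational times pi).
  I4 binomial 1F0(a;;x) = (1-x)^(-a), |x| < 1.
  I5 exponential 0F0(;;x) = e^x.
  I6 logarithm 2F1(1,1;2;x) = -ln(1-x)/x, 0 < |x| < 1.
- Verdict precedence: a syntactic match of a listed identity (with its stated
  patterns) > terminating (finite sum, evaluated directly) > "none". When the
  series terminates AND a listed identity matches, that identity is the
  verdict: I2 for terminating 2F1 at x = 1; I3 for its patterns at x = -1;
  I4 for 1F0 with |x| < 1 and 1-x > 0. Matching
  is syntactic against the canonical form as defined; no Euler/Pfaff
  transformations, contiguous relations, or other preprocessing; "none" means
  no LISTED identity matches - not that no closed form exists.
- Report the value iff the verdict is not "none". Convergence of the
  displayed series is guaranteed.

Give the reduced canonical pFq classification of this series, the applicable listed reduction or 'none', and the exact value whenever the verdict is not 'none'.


This is 1 * 0F0(-; -; 1) in reduced canonical form. Verdict: the I5 exponential reduction fires (the 0F0 exponential series at x = 1). Hence: e^{1}.

The tell: t_0 = 1 here, and the product of the first k integers (prefactor 1) is k!.
Ratio: r(k) = 1 * 1 / [(k+1)] - rational in k, leading ratio 1; with t_0 = 1, classification follows.


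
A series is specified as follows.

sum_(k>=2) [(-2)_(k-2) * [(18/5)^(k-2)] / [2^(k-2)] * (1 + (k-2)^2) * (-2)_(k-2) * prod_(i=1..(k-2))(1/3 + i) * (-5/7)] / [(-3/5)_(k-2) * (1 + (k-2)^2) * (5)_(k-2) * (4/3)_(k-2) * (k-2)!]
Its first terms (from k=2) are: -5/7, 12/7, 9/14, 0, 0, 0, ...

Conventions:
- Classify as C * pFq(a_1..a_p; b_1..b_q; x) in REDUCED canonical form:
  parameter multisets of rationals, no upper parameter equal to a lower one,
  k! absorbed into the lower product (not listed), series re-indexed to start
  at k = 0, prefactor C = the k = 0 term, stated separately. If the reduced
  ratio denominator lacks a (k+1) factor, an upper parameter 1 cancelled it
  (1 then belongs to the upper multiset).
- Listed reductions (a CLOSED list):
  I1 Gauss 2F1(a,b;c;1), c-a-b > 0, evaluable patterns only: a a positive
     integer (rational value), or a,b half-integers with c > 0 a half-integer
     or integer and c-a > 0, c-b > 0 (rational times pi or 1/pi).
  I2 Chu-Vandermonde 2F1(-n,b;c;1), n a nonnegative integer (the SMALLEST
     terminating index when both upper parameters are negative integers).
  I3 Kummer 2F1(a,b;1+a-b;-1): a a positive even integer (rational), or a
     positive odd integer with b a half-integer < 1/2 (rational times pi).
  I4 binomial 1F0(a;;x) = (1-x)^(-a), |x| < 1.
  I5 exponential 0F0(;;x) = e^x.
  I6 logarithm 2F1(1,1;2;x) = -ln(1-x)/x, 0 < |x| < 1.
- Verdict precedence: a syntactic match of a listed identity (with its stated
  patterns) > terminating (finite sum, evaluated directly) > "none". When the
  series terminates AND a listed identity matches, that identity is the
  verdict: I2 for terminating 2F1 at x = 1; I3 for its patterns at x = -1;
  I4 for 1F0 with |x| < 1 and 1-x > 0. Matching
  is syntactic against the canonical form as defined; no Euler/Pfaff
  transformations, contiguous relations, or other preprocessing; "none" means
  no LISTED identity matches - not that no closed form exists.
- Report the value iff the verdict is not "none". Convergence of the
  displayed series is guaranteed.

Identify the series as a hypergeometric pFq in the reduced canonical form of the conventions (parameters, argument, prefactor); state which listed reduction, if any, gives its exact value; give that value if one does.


Reduced: x = 9/5, 2F2, upper = {-2, -2}, lower = {-3/5, 5}, C = -5/7. Verdict: terminating. With -2 upstairs the series is a 3-term polynomial sum; evaluated term by term. Sum: 23/14.

First insight: t_0 being -5/7, the parameter 4/3 appears in both the upper and lower lists and cancels (alongside the other common factor).
Adjacent-term ratio: r(k) = (9/5) * (k-2) (k-2) / [(k-3/5) (k+5) (k+1)] - rational; roots negated = parameters, x = (9/5), C = -5/7.


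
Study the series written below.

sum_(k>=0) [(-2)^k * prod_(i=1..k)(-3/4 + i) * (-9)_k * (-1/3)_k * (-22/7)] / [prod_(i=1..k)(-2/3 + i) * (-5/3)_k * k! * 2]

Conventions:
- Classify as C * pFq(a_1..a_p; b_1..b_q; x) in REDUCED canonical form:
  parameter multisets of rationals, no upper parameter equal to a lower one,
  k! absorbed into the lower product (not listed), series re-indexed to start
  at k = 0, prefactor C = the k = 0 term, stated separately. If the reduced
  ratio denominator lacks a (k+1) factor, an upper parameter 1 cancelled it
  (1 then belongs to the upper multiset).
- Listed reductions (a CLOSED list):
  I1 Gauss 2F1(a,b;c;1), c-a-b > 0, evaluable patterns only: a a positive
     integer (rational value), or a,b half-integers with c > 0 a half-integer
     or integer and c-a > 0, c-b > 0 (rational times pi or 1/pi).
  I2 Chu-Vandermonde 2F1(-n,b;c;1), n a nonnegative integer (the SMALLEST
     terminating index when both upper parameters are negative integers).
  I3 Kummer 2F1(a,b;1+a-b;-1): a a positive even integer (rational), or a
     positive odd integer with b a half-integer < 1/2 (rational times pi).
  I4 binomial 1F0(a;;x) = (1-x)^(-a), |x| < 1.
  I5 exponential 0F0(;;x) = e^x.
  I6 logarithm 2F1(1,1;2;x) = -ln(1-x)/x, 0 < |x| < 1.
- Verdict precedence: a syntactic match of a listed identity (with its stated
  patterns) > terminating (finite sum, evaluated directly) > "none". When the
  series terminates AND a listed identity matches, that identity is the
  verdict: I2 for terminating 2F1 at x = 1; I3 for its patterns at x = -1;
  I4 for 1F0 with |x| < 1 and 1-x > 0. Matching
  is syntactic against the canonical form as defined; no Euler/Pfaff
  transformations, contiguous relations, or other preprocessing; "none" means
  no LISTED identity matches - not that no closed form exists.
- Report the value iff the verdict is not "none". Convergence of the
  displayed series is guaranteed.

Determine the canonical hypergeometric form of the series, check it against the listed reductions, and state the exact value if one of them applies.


Canonical form: C = -11/7 times 3F2 with upper {-9, -1/3, 1/4}, lower {-5/3, 1/3}, x = -2. Verdict: terminating - the sum ends at index 9 because -9 is a negative integer; exact evaluation follows. Its exact value is 26625967054535717/301409239040.

Key observation: t_0 = -11/7 here, and the constant factors (C = -11/7, x = -2) combine into one prefactor.
Ratio: r(k) = (-2) * (k-9) (k-1/3) (k+1/4) / [(k-5/3) (k+1/3) (k+1)] ; factor over Q: parameters, x = (-2), and C = -11/7.


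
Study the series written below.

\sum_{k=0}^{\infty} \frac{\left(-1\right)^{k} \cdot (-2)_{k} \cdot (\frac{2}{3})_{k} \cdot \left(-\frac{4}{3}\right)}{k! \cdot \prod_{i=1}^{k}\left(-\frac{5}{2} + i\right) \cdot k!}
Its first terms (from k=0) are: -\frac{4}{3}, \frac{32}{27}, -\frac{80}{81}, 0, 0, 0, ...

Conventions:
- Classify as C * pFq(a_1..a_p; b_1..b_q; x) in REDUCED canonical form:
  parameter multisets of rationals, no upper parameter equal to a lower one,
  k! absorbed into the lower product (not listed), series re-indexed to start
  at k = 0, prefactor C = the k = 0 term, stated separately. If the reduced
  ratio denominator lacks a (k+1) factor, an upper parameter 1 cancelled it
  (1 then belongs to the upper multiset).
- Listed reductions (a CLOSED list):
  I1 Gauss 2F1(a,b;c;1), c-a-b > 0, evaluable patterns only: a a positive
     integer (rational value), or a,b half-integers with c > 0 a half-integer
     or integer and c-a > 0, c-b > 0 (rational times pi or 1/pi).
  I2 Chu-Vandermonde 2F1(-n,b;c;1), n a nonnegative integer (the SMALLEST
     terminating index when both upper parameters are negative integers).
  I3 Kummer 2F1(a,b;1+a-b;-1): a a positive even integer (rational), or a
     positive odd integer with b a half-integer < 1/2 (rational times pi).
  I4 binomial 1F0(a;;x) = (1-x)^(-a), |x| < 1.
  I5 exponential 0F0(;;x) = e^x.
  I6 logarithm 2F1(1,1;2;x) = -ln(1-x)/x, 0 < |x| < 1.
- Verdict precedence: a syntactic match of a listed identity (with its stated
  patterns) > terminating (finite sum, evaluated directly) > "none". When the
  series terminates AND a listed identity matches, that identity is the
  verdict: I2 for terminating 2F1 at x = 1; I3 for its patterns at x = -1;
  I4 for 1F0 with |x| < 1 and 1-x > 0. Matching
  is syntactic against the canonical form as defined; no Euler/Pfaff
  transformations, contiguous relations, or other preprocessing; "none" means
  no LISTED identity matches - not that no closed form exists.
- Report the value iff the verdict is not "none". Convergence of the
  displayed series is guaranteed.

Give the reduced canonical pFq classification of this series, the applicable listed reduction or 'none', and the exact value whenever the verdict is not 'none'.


At argument -1: a 2F2 with upper {-2, \frac{2}{3}}, lower {-\frac{3}{2}, 1}, scaled by C = -\frac{4}{3}. Verdict: terminating. (-2)_k vanishes past k = 2, leaving a 3-term sum, computed directly. Sum: -\frac{92}{81}.

Key observation: t_0 being -\frac{4}{3}, the denominator's factorial ratio (prefactor -4/3) is a lower Pochhammer.
Consecutive-term ratio: r(k) = -1 * (k-2) (k+\frac{2}{3}) / [(k-\frac{3}{2}) (k+1) (k+1)] - rational in k, leading ratio -1; with t_0 = -\frac{4}{3}, classification follows.


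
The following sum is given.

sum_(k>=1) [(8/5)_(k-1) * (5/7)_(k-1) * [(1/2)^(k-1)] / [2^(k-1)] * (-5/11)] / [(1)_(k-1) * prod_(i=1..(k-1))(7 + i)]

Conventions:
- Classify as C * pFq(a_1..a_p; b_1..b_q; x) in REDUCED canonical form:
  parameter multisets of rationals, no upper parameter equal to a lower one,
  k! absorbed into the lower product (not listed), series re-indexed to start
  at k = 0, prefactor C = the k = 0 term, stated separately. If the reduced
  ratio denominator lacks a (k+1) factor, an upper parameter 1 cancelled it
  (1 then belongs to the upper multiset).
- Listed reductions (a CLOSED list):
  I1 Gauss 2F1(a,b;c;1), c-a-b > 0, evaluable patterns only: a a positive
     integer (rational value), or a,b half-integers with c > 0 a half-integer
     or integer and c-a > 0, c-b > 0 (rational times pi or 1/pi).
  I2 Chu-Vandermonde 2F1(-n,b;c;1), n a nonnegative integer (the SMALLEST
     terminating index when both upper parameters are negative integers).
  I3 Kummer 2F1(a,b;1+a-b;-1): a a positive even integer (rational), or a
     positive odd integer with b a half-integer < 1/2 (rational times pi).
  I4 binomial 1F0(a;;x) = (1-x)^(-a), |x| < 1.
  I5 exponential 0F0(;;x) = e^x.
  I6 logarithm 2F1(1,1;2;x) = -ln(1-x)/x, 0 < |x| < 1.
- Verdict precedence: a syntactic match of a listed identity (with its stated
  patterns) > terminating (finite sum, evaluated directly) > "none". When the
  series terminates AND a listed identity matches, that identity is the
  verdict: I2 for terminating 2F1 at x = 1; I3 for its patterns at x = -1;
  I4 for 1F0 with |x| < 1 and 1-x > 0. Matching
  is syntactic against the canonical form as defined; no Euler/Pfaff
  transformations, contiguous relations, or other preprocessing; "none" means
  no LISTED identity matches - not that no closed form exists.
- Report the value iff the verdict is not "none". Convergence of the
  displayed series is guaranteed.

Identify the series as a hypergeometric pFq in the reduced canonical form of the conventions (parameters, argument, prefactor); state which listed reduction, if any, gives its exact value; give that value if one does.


x = 1/4 here; the reduced form reads 2F1, upper {5/7, 8/5}, lower {8}, C = -5/11. Verdict: none (x = 1/4): each listed identity misses the multisets {5/7, 8/5} ; {8}.

Key observation: from the first term -5/11: the lower running product (C = -5/11) is a rising factorial.
Step ratio: r(k) = (1/4) * (k+5/7) (k+8/5) / [(k+8) (k+1)] - rational in k, leading ratio (1/4); with t_0 = -5/11, classification follows.


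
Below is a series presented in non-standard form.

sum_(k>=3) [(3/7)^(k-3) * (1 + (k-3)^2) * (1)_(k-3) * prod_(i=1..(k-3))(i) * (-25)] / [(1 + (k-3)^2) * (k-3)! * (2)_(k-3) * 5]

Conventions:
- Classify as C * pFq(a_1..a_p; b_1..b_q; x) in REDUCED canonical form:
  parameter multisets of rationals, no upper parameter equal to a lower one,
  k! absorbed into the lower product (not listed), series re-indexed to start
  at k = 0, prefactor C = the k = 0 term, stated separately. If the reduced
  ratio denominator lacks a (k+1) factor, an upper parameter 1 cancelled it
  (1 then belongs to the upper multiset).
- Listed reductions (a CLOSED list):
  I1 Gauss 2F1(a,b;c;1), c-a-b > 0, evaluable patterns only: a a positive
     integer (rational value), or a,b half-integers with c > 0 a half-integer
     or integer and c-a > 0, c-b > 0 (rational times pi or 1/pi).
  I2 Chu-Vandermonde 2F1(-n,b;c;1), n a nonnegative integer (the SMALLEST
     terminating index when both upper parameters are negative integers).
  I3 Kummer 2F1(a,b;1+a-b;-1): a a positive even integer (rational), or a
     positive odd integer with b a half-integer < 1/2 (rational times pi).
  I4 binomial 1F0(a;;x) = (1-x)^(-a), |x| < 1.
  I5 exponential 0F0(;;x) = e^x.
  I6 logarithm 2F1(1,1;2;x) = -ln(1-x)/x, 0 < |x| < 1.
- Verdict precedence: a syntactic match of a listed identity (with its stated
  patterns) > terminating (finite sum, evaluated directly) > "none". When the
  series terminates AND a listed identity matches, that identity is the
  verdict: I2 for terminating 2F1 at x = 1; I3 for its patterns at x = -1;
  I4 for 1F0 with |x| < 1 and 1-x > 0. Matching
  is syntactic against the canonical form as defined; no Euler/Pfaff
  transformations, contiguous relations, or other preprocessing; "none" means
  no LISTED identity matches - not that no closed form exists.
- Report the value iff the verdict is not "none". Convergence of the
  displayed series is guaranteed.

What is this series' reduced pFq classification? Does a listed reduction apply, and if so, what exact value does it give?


Prefactor -5, argument 3/7: 2F1 with upper {1, 1} over lower {2}. Verdict: this is the I6 logarithm reduction (the logarithm: parameters (1,1;2), x = 3/7). Hence: (35/3) * ln(4/7).

Key step: from the first term -5: the running product (prefactor -5) telescopes to a rising factorial.
Consecutive-term ratio: r(k) = (3/7) * (k+1) (k+1) / [(k+2) (k+1)] - rational in k, leading ratio (3/7); with t_0 = -5, classification follows.


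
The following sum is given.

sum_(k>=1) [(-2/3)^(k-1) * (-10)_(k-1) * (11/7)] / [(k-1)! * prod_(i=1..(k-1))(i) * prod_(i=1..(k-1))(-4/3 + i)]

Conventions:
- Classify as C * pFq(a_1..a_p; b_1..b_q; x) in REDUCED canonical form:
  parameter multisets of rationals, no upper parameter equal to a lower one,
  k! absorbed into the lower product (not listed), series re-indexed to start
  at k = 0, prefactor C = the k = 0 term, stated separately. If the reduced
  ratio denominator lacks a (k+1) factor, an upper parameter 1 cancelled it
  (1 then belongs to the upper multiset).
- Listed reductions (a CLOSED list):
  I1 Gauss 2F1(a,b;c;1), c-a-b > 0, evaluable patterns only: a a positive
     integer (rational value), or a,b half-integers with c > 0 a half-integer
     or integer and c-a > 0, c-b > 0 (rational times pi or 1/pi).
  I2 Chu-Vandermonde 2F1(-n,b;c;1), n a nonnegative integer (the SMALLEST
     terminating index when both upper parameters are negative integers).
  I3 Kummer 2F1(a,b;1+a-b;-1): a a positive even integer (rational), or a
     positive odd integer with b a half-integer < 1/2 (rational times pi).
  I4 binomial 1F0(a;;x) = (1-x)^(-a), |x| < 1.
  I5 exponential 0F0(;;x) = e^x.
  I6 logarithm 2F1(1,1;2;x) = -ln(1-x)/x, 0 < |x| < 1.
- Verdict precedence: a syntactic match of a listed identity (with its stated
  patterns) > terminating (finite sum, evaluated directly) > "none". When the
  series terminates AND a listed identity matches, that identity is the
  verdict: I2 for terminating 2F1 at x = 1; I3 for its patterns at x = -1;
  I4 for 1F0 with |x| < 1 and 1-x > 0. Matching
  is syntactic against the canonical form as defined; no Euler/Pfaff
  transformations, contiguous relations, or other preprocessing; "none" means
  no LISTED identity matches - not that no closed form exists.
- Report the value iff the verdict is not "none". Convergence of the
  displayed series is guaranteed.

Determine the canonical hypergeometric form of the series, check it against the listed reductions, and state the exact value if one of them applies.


Classification (C = 11/7): 1F2 with upper {-10}, lower {-1/3, 1}, argument x = -2/3. Verdict: terminating. (-10)_k vanishes past k = 10, leaving a 11-term sum, computed directly. Value: -90795697416247/706104945000.

Key step: t_0 being 11/7, the denominator's factorial ratio (C = 11/7) is a lower Pochhammer.
Step ratio: r(k) = (-2/3) * (k-10) / [(k-1/3) (k+1) (k+1)] - poly over poly, x = (-2/3) from leading terms; C = 11/7 at k = 0.


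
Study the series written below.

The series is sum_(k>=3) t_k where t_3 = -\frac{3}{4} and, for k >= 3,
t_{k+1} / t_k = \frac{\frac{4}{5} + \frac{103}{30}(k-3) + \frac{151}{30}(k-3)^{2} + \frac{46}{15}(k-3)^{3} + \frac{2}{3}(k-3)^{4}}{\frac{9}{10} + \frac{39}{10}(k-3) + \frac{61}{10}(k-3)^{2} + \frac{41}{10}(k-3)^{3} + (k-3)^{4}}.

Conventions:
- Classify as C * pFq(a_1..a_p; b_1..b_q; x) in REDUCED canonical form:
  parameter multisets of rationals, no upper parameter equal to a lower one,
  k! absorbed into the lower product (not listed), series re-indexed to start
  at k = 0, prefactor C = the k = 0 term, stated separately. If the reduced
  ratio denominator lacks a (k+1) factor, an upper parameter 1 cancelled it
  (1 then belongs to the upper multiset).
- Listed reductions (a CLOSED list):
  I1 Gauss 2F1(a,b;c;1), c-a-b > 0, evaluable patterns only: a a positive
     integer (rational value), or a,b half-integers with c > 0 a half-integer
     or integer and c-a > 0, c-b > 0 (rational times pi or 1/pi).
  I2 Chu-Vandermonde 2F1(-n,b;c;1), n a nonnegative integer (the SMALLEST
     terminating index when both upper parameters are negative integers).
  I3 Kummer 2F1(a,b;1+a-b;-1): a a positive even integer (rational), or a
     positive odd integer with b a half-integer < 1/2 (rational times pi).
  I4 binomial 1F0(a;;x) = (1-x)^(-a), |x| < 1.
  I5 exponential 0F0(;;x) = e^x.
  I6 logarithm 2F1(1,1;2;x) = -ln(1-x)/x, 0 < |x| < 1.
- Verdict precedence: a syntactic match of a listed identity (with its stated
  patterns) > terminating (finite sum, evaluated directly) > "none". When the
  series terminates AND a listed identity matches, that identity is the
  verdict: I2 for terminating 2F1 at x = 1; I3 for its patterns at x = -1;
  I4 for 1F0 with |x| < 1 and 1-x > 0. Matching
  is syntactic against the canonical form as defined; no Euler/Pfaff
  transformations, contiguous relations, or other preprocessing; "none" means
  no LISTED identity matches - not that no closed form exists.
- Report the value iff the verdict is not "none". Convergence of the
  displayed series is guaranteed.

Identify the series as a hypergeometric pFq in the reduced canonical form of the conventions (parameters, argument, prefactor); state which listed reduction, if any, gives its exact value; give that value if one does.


Key step: t_0 = -\frac{3}{4} here, and cancel k + 3/2 from the displayed ratio first; then prefactor -3/4.
Adjacent-term ratio: r(k) = \frac{2}{3} * (k+\frac{1}{2}) (k+\frac{8}{5}) / [(k+\frac{3}{5}) (k+1)] - rational in k, leading ratio \frac{2}{3}; with t_0 = -\frac{3}{4}, classification follows.

Canonical form: C = -\frac{3}{4} times 2F1 with upper {\frac{1}{2}, \frac{8}{5}}, lower {\frac{3}{5}}, x = \frac{2}{3}. Verdict: none. A 2F1 with upper {\frac{1}{2}, \frac{8}{5}} fits none of I1-I6 at x = \frac{2}{3}; the sum runs forever.


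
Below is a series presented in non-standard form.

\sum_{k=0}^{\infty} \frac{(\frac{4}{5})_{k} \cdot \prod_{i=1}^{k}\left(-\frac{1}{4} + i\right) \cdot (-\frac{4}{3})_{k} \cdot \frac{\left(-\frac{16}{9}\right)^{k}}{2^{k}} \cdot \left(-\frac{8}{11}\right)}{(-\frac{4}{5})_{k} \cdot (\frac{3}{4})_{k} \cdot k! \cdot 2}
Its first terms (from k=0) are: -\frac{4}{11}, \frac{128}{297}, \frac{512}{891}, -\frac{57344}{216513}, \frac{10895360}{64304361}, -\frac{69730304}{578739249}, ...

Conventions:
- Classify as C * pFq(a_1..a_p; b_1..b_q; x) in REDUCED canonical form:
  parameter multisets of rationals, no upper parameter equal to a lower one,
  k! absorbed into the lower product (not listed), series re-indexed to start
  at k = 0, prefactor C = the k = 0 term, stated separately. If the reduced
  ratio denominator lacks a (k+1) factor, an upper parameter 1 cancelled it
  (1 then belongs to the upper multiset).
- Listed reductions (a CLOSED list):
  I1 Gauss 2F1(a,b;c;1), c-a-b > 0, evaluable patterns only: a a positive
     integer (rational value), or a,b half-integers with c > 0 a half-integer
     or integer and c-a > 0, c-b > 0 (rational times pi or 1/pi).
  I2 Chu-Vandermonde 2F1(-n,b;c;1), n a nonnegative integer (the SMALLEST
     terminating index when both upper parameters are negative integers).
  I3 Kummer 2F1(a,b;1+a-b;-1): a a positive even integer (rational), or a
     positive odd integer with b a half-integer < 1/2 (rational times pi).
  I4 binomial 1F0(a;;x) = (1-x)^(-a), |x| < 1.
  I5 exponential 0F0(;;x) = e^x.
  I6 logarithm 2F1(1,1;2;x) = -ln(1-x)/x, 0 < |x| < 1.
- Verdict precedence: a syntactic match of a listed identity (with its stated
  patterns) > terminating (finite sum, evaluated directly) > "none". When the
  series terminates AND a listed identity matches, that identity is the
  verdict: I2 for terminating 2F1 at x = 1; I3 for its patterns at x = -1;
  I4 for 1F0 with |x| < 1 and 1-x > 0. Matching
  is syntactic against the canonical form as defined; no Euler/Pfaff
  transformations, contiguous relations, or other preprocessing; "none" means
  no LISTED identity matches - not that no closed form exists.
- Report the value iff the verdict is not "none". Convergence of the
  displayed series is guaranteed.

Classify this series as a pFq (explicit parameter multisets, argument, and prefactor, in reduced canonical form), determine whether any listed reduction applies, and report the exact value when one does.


With C = -\frac{4}{11}: the canonical form is 2F1(-\frac{4}{3}, \frac{4}{5}; -\frac{4}{5}; -\frac{8}{9}). Verdict: none - at argument -\frac{8}{9} the multisets {-\frac{4}{3}, \frac{4}{5}} ; {-\frac{4}{5}} match no listed identity.

The tell: from the first term -\frac{4}{11}: the two k-th powers (prefactor -4/11) combine into one argument.
Adjacent-term ratio: r(k) = -\frac{8}{9} * (k-\frac{4}{3}) (k+\frac{4}{5}) / [(k-\frac{4}{5}) (k+1)] - rational in k. x = -\frac{8}{9}; t_0 = -\frac{4}{11}; negate the roots.


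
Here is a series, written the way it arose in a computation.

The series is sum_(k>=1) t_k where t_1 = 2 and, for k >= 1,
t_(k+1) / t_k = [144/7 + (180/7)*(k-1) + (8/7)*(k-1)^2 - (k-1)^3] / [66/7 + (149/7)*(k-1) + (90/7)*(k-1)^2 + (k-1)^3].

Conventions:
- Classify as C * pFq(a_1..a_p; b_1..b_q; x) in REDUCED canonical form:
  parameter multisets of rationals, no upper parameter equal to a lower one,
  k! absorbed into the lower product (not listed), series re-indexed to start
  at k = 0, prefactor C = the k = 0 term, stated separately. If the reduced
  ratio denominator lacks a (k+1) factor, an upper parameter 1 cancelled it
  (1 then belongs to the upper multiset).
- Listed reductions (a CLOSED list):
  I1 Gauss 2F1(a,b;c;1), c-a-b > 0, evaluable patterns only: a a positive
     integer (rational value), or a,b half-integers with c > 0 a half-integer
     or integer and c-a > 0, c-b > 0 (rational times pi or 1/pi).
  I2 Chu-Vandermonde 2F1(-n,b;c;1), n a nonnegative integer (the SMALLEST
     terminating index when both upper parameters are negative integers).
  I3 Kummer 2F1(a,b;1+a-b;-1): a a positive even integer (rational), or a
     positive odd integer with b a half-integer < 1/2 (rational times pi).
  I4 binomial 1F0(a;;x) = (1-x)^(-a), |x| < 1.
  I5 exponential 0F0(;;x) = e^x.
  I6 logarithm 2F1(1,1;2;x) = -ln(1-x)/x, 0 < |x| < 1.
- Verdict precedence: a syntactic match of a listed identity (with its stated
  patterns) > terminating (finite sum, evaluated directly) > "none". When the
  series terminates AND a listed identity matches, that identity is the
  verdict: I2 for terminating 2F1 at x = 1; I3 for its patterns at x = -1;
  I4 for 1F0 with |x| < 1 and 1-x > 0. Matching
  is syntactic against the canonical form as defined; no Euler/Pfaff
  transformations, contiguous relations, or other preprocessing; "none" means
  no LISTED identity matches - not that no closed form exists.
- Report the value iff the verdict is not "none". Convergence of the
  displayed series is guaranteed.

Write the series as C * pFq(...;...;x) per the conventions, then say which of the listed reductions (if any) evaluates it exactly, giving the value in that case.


At argument -1: a 2F1 with upper {-6, 4}, lower {11}, scaled by C = 2. Verdict at x = -1: Kummer (I3) matches (x = -1; c = 11 equals 1+a-b for upper {-6, 4}: listed pattern). Its exact value is 15.

The tell: t_0 being 2, factor the ratio over Q (C = 2, x = -1): negated roots = parameters.
Term ratio: r(k) = (-1) * (k-6) (k+4) / [(k+11) (k+1)] - rational in k. x = (-1); t_0 = 2; negate the roots.


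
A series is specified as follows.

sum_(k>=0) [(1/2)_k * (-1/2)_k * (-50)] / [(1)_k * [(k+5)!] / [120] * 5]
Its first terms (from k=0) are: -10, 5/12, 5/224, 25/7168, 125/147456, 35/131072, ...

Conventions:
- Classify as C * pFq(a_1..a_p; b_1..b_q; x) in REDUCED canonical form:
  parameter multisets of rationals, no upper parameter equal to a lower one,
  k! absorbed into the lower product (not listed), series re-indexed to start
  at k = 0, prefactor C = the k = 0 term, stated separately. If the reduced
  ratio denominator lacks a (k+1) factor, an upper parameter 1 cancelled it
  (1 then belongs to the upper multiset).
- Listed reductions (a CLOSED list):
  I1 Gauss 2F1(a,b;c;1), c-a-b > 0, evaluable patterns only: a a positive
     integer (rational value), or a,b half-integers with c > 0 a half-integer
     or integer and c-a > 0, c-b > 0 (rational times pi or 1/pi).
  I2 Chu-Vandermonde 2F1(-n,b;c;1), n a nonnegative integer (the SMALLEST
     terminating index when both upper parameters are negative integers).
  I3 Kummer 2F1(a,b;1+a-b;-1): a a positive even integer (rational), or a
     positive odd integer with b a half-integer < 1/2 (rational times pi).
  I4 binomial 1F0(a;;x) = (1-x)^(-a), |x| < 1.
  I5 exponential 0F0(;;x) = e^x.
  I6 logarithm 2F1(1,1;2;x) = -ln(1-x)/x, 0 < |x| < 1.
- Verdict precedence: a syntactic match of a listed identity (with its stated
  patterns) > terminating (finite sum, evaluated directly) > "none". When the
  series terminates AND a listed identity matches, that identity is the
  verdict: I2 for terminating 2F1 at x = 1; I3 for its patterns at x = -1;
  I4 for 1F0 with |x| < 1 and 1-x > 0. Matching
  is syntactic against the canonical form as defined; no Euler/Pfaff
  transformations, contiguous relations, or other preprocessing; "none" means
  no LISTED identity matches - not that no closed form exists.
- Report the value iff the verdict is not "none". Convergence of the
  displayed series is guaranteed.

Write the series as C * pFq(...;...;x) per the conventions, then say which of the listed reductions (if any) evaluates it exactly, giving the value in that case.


This is -10 * 2F1(-1/2, 1/2; 6; 1) in reduced canonical form. Verdict (x = 1): Gauss (I1, half-integer pattern) applies (x = 1; upper {-1/2, 1/2} half-integers, c = 6 in the evaluable pattern). Value: (-1310720/43659) / pi.

Key observation: with t_0 = -10, the constant factors (prefactor -10) combine into one prefactor.
Ratio: r(k) = 1 * (k-1/2) (k+1/2) / [(k+6) (k+1)] - rational; roots negated = parameters, x = 1, C = -10.


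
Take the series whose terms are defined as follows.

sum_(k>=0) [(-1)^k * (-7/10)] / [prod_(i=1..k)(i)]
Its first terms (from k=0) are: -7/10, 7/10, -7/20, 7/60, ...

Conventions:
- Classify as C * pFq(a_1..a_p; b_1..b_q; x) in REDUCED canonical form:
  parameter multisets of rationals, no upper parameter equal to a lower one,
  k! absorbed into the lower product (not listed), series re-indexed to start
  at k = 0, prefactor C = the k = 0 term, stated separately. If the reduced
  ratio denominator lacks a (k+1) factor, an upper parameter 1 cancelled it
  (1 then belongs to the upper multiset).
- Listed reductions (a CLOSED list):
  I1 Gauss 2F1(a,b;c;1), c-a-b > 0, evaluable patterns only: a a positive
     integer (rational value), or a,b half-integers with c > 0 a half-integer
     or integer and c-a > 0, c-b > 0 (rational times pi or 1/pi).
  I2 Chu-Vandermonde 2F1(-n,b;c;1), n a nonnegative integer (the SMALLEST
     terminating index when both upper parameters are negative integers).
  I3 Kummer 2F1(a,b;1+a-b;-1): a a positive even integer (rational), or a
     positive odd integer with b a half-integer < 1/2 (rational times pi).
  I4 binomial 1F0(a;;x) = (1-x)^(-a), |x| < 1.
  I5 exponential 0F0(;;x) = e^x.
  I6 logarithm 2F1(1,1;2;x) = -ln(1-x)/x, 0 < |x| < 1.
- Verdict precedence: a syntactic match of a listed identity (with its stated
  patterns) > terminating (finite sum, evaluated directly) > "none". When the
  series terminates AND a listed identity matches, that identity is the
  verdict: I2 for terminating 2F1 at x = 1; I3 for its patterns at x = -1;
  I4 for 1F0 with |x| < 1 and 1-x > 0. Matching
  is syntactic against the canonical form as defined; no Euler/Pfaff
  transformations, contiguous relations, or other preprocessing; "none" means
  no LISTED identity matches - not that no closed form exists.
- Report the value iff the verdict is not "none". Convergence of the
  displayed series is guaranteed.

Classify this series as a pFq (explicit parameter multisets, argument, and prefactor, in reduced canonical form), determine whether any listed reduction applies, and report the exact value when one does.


Structural cue: t_0 = -7/10 here, and the product of the first k integers (prefactor -7/10) is k!.
Adjacent-term ratio: r(k) = (-1) * 1 / [(k+1)] - poly over poly, x = (-1) from leading terms; C = -7/10 at k = 0.

With C = -7/10: the canonical form is 0F0(-; -; -1). Verdict (x = -1): the exponential series (I5) applies (the 0F0 exponential series at x = -1). Hence: (-7/10) * e^(-1).


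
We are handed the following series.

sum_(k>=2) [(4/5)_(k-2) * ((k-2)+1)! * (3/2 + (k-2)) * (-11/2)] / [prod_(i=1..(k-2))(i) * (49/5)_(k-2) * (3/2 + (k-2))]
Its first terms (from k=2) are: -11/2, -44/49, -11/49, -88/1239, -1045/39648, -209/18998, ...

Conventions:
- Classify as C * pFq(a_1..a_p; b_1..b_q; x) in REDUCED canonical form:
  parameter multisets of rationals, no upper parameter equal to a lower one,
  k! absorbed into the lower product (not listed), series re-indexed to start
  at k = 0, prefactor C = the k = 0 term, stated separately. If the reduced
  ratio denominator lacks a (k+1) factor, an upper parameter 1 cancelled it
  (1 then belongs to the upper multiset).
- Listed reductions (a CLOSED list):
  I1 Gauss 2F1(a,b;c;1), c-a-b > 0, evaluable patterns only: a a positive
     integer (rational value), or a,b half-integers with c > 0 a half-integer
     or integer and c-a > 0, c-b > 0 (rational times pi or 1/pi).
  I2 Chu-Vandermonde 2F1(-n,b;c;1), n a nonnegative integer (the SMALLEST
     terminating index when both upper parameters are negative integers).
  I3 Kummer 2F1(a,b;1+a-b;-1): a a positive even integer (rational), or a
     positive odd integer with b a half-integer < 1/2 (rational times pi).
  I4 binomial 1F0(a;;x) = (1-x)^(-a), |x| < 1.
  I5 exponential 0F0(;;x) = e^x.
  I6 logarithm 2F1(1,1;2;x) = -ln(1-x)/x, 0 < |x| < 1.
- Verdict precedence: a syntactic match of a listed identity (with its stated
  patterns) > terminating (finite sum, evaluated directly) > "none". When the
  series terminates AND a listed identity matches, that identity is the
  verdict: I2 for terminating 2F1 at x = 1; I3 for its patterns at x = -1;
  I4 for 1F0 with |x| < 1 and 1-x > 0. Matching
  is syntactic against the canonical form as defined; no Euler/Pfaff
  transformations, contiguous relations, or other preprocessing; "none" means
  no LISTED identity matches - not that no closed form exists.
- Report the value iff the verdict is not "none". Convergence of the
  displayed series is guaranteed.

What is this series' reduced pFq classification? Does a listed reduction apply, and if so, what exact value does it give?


The series (x = 1) is 2F1: upper {4/5, 2}, lower {49/5}, prefactor -11/2. Verdict: Gauss's theorem (I1) matches (x = 1: the Gamma ratio telescopes since c-a-b = 7 > 0 and a = 2 in Z>0). Its exact value is -4719/700.

First insight: t_0 being -11/2, the product of the first k integers (C = -11/2) is k!.
Adjacent-term ratio: r(k) = 1 * (k+4/5) (k+2) / [(k+49/5) (k+1)] - rational; roots negated = parameters, x = 1, C = -11/2.


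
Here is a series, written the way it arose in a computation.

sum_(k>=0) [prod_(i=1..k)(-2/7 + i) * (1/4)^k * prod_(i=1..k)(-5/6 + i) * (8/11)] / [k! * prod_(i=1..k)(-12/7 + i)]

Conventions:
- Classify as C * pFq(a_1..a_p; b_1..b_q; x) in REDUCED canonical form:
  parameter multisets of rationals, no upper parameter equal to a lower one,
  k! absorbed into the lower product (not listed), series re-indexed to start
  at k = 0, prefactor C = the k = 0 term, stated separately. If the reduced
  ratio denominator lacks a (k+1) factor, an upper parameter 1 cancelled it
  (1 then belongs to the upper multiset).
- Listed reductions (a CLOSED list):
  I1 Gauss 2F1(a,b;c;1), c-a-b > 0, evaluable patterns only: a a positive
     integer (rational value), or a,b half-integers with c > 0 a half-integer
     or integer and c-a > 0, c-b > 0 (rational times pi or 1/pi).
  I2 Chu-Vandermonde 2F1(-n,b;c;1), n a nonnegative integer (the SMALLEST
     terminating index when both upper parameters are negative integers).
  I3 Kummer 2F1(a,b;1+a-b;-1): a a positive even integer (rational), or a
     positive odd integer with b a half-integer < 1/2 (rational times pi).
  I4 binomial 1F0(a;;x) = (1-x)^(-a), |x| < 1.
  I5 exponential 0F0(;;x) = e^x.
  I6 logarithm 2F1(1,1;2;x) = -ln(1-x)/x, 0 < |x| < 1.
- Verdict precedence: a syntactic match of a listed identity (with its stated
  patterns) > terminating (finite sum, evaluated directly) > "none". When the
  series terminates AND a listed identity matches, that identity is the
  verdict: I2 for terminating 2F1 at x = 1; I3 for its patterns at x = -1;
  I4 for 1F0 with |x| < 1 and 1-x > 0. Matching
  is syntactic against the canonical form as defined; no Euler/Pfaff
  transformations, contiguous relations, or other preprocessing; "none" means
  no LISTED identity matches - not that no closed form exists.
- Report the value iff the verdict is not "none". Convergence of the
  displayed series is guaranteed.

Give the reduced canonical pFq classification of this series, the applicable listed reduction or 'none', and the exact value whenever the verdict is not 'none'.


The tell: from the first term 8/11: the running product (C = 8/11) telescopes to a rising factorial.
Term ratio: r(k) = (1/4) * (k+1/6) (k+5/7) / [(k-5/7) (k+1)] ; factor over Q: parameters, x = (1/4), and C = 8/11.

Prefactor 8/11, argument 1/4: 2F1 with upper {1/6, 5/7} over lower {-5/7}. Verdict: none (x = 1/4): each listed identity misses the multisets {1/6, 5/7} ; {-5/7}.


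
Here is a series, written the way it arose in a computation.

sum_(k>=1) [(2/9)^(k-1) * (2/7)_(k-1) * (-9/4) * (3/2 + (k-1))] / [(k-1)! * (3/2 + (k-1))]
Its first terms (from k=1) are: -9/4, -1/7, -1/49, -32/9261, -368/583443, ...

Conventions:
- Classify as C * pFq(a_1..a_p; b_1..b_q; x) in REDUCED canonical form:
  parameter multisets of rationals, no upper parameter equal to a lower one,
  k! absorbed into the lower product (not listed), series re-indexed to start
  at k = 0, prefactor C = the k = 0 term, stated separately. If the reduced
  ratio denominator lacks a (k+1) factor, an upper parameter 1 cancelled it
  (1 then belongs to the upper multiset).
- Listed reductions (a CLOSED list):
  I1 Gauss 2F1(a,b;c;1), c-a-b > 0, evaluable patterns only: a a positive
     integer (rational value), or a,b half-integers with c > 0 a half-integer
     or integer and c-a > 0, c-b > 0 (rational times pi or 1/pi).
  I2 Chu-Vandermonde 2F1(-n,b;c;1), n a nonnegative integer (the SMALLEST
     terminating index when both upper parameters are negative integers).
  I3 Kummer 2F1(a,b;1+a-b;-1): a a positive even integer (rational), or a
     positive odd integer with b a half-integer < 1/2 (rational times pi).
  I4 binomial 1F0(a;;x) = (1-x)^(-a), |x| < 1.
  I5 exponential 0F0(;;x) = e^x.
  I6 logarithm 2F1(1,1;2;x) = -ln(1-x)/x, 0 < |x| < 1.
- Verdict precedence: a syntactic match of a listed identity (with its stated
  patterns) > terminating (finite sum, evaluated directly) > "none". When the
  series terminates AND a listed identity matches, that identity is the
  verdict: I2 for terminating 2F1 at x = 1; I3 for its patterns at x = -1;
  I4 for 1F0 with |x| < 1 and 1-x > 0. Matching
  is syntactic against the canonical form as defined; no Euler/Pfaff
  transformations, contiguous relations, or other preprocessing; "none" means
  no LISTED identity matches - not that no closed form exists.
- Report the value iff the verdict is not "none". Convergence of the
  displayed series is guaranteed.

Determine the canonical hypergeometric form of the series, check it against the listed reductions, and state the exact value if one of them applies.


x = 2/9 here; the reduced form reads 1F0, upper {2/7}, lower {-}, C = -9/4. Verdict at x = 2/9: the binomial series (I4) matches (the 1F0 binomial series: exponent -2/7, x = 2/9). Exact value: (-9/4) * (7/9)^(-2/7).

Structural cue: t_0 being -9/4, the factor k + 3/2 cancels (top and bottom), leaving prefactor -9/4.
Adjacent-term ratio: r(k) = (2/9) * (k+2/7) / [(k+1)] ; factor over Q: parameters, x = (2/9), and C = -9/4.


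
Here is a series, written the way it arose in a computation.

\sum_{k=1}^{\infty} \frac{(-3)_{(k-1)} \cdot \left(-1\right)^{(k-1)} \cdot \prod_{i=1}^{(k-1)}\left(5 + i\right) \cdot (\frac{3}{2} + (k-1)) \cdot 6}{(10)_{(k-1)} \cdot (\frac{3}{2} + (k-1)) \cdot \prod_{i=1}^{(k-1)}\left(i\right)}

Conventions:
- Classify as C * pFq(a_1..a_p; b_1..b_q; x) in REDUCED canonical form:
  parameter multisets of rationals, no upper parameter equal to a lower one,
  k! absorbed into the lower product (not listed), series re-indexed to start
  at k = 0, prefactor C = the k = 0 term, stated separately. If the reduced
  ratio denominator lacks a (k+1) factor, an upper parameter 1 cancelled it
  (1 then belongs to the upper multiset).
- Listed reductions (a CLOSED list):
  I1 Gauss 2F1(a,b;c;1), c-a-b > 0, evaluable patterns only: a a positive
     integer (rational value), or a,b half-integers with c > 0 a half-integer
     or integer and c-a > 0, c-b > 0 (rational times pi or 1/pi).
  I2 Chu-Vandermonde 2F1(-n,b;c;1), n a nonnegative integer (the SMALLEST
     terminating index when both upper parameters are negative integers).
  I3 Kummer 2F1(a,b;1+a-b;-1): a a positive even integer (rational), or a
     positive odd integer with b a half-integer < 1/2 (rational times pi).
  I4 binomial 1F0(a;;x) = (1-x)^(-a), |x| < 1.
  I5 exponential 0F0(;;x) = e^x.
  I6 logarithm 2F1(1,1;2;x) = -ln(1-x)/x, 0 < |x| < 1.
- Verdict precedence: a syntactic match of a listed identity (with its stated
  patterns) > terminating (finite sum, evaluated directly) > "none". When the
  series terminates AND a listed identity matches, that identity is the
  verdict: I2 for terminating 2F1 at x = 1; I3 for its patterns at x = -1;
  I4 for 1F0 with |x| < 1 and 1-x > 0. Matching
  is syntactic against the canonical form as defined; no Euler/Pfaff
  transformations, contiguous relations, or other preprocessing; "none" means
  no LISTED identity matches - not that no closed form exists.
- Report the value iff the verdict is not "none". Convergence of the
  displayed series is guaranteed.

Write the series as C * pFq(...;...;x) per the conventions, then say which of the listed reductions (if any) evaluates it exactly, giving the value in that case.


Prefactor 6, argument -1: 2F1 with upper {-3, 6} over lower {10}. Verdict: Kummer (I3) fires (x = -1; c = 10 equals 1+a-b for upper {-3, 6}: listed pattern). Value: \frac{126}{5}.

First insight: t_0 being 6, the product of the first k integers (C = 6, x = -1) is k!.
Step ratio: r(k) = -1 * (k-3) (k+6) / [(k+10) (k+1)] - rational in k, leading ratio -1; with t_0 = 6, classification follows.
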